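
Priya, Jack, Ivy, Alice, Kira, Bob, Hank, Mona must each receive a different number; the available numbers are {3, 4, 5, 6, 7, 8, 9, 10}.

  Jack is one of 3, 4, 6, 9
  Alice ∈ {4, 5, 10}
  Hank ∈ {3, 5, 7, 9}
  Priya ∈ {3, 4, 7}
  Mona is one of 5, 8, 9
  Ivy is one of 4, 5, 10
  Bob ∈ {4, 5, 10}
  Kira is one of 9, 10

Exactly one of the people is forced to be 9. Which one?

The 8 variables together cover exactly {3, 4, 5, 6, 7, 8, 9, 10} — 8 values for 8 variables — and 6 appears only in Jack's list, so Jack = 6.
Among the 7 still-open variables, 8 fits only Mona (and all 7 values in {3, 4, 5, 7, 8, 9, 10} must be used), so Mona = 8.
Ivy, Alice, Bob between them cover only {4, 5, 10} — a naked triple. Remove those values from Priya, Kira, Hank.
So 9 goes to Kira.

Kira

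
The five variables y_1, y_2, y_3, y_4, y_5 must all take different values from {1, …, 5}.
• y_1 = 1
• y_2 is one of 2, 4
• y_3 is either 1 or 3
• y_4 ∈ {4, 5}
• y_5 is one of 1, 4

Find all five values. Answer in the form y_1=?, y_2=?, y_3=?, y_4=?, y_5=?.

y_1 has just one choice, so y_1 = 1. So y_3, y_5 can't be 1.
y_3 must be 3 (only option left).
y_5 has just one choice, so y_5 = 4. So y_2, y_4 can't be 4.
That leaves y_2 = 2.
That leaves y_4 = 5.

y_1=1, y_2=2, y_3=3, y_4=5, y_5=4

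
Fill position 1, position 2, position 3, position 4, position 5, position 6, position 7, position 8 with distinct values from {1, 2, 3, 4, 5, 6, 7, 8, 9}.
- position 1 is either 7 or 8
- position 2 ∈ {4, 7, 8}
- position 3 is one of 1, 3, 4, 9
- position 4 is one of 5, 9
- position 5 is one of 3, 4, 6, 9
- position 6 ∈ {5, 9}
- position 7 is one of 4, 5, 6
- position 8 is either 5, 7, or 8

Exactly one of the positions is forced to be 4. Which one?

The 8 variables draw from only 8 values {1, 3, 4, 5, 6, 7, 8, 9}, so each is used; only position 3 can be 1, hence position 3 = 1.
Among the 7 still-open variables, 3 fits only position 5 (and all 7 values in {3, 4, 5, 6, 7, 8, 9} must be used), so position 5 = 3.
The 6 still-open variables together cover exactly {4, 5, 6, 7, 8, 9} — 6 values for 6 variables — and 6 appears only in position 7's list, so position 7 = 6.
The 5 still-open variables draw from only 5 values {4, 5, 7, 8, 9}, so each is used; only position 2 can be 4, hence position 2 = 4.

position 2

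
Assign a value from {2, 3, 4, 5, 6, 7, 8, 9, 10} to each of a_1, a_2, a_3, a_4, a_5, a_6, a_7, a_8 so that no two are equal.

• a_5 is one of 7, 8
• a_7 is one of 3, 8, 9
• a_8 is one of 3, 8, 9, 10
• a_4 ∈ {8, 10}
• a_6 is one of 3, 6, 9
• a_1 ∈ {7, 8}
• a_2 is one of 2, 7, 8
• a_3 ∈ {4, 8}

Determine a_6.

6

The 8 variables together cover exactly {2, 3, 4, 6, 7, 8, 9, 10} — 8 values for 8 variables — and 2 appears only in a_2's list, so a_2 = 2.
Among the 7 still-open variables, 4 fits only a_3 (and all 7 values in {3, 4, 6, 7, 8, 9, 10} must be used), so a_3 = 4.
Among the 6 still-open variables, 6 fits only a_6 (and all 6 values in {3, 6, 7, 8, 9, 10} must be used), so a_6 = 6.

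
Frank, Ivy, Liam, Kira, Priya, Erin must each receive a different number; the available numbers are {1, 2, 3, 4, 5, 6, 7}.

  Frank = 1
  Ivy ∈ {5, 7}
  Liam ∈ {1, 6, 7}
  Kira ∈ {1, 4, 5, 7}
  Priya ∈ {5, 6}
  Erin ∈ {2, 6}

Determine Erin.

Frank must be 1 (only option left). Remove 1 from Liam, Kira.
Among the 5 still-open variables, 2 fits only Erin (and all 5 values in {2, 4, 5, 6, 7} must be used), so Erin = 2.

2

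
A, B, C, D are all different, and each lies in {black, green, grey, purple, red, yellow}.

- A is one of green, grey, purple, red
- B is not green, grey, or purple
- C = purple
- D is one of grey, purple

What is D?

grey

C must be purple (only option left). Eliminate purple elsewhere: A, D.
So D = grey.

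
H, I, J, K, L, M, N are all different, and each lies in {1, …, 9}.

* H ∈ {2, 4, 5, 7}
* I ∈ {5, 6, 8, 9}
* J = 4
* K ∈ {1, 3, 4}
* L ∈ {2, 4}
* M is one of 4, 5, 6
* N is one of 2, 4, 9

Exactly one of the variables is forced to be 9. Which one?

N

J must be 4 (only option left). Remove 4 from H, K, L, M, N.
L must be 2 (only option left). Remove 2 from H, N.
So 9 goes to N.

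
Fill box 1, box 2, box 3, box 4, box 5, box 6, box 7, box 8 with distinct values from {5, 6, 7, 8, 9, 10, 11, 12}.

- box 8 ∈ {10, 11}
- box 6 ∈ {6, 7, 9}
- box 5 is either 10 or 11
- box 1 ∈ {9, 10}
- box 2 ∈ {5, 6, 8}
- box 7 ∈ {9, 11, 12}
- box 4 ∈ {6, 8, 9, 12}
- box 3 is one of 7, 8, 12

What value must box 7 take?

12

Among the 8 variables, 5 fits only box 2 (and all 8 values in {5, 6, 7, 8, 9, 10, 11, 12} must be used), so box 2 = 5.
box 5 and box 8 between them cover only {10, 11} — a naked pair. Remove those values from box 1, box 7.
box 1 has just one choice, so box 1 = 9. Strike 9 from box 4, box 6, box 7.
So box 7 = 12.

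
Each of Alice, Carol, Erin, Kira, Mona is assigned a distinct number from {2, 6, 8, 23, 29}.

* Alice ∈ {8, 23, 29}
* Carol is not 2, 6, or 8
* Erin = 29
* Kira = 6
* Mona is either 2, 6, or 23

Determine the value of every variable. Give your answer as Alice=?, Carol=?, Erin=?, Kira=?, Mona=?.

Erin has just one choice, so Erin = 29. Eliminate 29 elsewhere: Alice, Carol.
That leaves Kira = 6. Remove 6 from Mona.
That leaves Carol = 23. Eliminate 23 elsewhere: Alice, Mona.
Mona's domain is down to {2}, so Mona = 2.
Alice has just one choice, so Alice = 8.

Alice=8, Carol=23, Erin=29, Kira=6, Mona=2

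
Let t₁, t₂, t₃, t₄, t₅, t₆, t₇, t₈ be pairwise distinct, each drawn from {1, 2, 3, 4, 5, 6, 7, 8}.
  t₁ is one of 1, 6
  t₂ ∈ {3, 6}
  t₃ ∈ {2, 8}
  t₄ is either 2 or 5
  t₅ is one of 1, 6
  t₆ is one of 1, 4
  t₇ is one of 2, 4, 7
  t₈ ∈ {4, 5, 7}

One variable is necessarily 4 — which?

The 8 variables together cover exactly {1, 2, 3, 4, 5, 6, 7, 8} — 8 values for 8 variables — and 3 appears only in t₂'s list, so t₂ = 3.
Among the 7 still-open variables, 8 fits only t₃ (and all 7 values in {1, 2, 4, 5, 6, 7, 8} must be used), so t₃ = 8.
t₁ and t₅ share exactly the 2 values {1, 6}; by pigeonhole those values go to them, so strike 1, 6 from t₆.
So 4 goes to t₆.

t₆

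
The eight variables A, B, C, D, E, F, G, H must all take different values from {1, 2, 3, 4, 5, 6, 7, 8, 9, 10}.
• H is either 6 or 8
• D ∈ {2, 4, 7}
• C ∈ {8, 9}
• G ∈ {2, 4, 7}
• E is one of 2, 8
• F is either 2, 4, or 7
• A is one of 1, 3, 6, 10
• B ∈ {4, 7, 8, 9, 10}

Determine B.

D, F, G between them cover only {2, 4, 7} — a naked triple. Remove those values from B, E.
That leaves E = 8. Eliminate 8 elsewhere: B, C, H.
H has just one choice, so H = 6. Remove 6 from A.
C's domain is down to {9}, so C = 9. So B can't be 9.
So B = 10.

10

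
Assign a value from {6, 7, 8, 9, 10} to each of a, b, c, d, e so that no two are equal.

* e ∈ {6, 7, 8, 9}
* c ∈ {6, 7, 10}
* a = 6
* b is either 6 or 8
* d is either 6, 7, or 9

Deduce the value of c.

10

a must be 6 (only option left). Eliminate 6 elsewhere: b, c, d, e.
b's domain is down to {8}, so b = 8. Strike 8 from e.
Among the 3 still-open variables, 10 fits only c (and all 3 values in {7, 9, 10} must be used), so c = 10.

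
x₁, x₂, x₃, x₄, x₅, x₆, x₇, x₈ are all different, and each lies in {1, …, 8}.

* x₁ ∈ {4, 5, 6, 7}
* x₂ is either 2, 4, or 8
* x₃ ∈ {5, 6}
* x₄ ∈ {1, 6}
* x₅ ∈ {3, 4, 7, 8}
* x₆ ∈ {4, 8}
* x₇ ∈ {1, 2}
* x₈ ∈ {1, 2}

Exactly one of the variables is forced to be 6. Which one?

The 8 variables draw from only 8 values {1, 2, 3, 4, 5, 6, 7, 8}, so each is used; only x₅ can be 3, hence x₅ = 3.
The 7 still-open variables together cover exactly {1, 2, 4, 5, 6, 7, 8} — 7 values for 7 variables — and 7 appears only in x₁'s list, so x₁ = 7.
The 6 still-open variables together cover exactly {1, 2, 4, 5, 6, 8} — 6 values for 6 variables — and 5 appears only in x₃'s list, so x₃ = 5.
The 5 still-open variables draw from only 5 values {1, 2, 4, 6, 8}, so each is used; only x₄ can be 6, hence x₄ = 6.

x₄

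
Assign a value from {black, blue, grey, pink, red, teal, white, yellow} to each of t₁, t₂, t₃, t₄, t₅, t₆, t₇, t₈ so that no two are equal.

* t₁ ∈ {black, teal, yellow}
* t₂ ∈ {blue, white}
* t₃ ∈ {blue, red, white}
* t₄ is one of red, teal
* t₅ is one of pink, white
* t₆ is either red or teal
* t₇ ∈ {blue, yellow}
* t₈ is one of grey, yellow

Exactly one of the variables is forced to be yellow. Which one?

t₇

The 8 variables together cover exactly {black, blue, grey, pink, red, teal, white, yellow} — 8 values for 8 variables — and black appears only in t₁'s list, so t₁ = black.
Among the 7 still-open variables, grey fits only t₈ (and all 7 values in {blue, grey, pink, red, teal, white, yellow} must be used), so t₈ = grey.
The 6 still-open variables draw from only 6 values {blue, pink, red, teal, white, yellow}, so each is used; only t₅ can be pink, hence t₅ = pink.
The 5 still-open variables draw from only 5 values {blue, red, teal, white, yellow}, so each is used; only t₇ can be yellow, hence t₇ = yellow.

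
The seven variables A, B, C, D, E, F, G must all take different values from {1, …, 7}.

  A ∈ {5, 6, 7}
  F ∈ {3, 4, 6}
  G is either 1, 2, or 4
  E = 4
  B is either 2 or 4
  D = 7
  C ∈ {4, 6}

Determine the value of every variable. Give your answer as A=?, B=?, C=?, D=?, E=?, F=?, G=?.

A=5, B=2, C=6, D=7, E=4, F=3, G=1

D's domain is down to {7}, so D = 7. Eliminate 7 elsewhere: A.
E must be 4 (only option left). Remove 4 from B, C, F, G.
B must be 2 (only option left). So G can't be 2.
C must be 6 (only option left). So A, F can't be 6.
That leaves F = 3.
G has just one choice, so G = 1.
A's domain is down to {5}, so A = 5.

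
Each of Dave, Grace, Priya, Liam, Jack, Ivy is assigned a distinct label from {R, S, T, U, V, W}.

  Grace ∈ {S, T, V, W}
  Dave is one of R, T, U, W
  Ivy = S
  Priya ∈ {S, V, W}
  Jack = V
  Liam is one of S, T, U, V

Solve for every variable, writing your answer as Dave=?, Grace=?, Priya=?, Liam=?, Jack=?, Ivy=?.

Dave=R, Grace=T, Priya=W, Liam=U, Jack=V, Ivy=S

Jack must be V (only option left). Strike V from Grace, Priya, Liam.
Ivy has just one choice, so Ivy = S. Strike S from Grace, Priya, Liam.
Priya must be W (only option left). So Dave, Grace can't be W.
Grace has just one choice, so Grace = T. Remove T from Dave, Liam.
Liam's domain is down to {U}, so Liam = U. So Dave can't be U.
Dave's domain is down to {R}, so Dave = R.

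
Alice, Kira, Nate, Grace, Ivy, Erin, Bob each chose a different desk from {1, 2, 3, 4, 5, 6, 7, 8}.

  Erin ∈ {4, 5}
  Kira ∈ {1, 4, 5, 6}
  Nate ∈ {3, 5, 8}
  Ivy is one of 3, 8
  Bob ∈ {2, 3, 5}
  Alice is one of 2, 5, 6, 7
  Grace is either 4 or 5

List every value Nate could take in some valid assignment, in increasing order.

3, 8

The 2 variables Grace and Erin are confined to {4, 5}, which locks those values in; drop them from Alice, Kira, Nate, Bob.
The 2 variables Nate and Ivy are confined to {3, 8}, which locks those values in; drop them from Bob.
Bob must be 2 (only option left). So Alice can't be 2.
No further eliminations apply; Nate can still be any of 3, 8.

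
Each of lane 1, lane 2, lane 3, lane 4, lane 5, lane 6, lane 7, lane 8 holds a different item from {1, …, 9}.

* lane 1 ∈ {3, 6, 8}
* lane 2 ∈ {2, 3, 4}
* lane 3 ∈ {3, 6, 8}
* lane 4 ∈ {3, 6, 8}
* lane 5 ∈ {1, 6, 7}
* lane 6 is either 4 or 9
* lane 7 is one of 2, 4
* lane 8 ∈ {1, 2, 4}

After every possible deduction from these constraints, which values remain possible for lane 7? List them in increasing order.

2, 4

The 8 variables draw from only 8 values {1, 2, 3, 4, 6, 7, 8, 9}, so each is used; only lane 5 can be 7, hence lane 5 = 7.
Among the 7 still-open variables, 1 fits only lane 8 (and all 7 values in {1, 2, 3, 4, 6, 8, 9} must be used), so lane 8 = 1.
Among the 6 still-open variables, 9 fits only lane 6 (and all 6 values in {2, 3, 4, 6, 8, 9} must be used), so lane 6 = 9.
lane 1, lane 3, lane 4 share exactly the 3 values {3, 6, 8}; by pigeonhole those values go to them, so strike 3, 6, 8 from lane 2.
No further eliminations apply; lane 7 can still be any of 2, 4.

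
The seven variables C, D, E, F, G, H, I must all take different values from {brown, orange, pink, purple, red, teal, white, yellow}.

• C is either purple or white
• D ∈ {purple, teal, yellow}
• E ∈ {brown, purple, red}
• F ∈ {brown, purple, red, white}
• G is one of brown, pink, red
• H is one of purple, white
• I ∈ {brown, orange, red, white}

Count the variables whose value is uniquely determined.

2

C and H share exactly the 2 values {purple, white}; by pigeonhole those values go to them, so strike purple, white from D, E, F, I.
The 2 variables E and F are confined to {brown, red}, which locks those values in; drop them from G, I.
G's domain is down to {pink}, so G = pink.
I's domain is down to {orange}, so I = orange.
Determined: G=pink, I=orange. The other variables each still have more than one consistent value. That makes 2.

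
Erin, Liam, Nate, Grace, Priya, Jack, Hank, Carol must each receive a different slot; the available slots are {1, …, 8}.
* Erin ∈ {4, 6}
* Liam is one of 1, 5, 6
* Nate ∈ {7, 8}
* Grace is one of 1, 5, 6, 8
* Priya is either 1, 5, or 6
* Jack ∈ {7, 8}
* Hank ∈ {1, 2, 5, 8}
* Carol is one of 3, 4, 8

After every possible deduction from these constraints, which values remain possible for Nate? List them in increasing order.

7, 8

The 8 variables together cover exactly {1, 2, 3, 4, 5, 6, 7, 8} — 8 values for 8 variables — and 2 appears only in Hank's list, so Hank = 2.
The 7 still-open variables draw from only 7 values {1, 3, 4, 5, 6, 7, 8}, so each is used; only Carol can be 3, hence Carol = 3.
The 6 still-open variables draw from only 6 values {1, 4, 5, 6, 7, 8}, so each is used; only Erin can be 4, hence Erin = 4.
Nate and Jack share exactly the 2 values {7, 8}; by pigeonhole those values go to them, so strike 7, 8 from Grace.
No further eliminations apply; Nate can still be any of 7, 8.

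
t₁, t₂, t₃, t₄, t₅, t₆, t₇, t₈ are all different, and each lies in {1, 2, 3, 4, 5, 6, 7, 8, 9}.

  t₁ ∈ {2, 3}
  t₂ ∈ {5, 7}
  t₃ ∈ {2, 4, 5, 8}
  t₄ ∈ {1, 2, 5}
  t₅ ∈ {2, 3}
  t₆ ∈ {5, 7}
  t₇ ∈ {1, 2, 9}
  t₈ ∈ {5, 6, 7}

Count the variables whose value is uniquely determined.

3

The 2 variables t₁ and t₅ are confined to {2, 3}, which locks those values in; drop them from t₃, t₄, t₇.
t₂ and t₆ between them cover only {5, 7} — a naked pair. Remove those values from t₃, t₄, t₈.
t₄ has just one choice, so t₄ = 1. Strike 1 from t₇.
That leaves t₇ = 9.
That leaves t₈ = 6.
Determined: t₄=1, t₇=9, t₈=6. The other variables each still have more than one consistent value. That makes 3.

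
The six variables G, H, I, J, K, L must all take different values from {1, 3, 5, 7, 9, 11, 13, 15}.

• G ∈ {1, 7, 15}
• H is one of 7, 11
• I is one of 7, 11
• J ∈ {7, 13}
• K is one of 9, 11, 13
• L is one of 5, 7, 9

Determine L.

5

H and I between them cover only {7, 11} — a naked pair. Remove those values from G, J, K, L.
J has just one choice, so J = 13. So K can't be 13.
K must be 9 (only option left). Remove 9 from L.
So L = 5.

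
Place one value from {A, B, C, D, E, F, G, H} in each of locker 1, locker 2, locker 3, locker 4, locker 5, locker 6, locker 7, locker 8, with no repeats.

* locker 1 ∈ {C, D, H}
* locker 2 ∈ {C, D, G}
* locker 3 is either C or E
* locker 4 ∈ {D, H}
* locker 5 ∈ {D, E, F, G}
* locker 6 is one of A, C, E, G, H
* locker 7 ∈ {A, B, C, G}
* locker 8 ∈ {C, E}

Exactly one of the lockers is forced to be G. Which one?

The 8 variables together cover exactly {A, B, C, D, E, F, G, H} — 8 values for 8 variables — and B appears only in locker 7's list, so locker 7 = B.
The 7 still-open variables draw from only 7 values {A, C, D, E, F, G, H}, so each is used; only locker 6 can be A, hence locker 6 = A.
The 6 still-open variables draw from only 6 values {C, D, E, F, G, H}, so each is used; only locker 5 can be F, hence locker 5 = F.
The 5 still-open variables together cover exactly {C, D, E, G, H} — 5 values for 5 variables — and G appears only in locker 2's list, so locker 2 = G.

locker 2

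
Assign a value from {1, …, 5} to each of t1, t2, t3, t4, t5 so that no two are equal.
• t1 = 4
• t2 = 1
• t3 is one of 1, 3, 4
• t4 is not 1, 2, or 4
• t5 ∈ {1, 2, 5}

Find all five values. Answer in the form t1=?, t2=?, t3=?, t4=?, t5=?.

t1=4, t2=1, t3=3, t4=5, t5=2

t1's domain is down to {4}, so t1 = 4. Remove 4 from t3.
t2 has just one choice, so t2 = 1. Eliminate 1 elsewhere: t3, t5.
t3 must be 3 (only option left). So t4 can't be 3.
That leaves t4 = 5. Strike 5 from t5.
t5 must be 2 (only option left).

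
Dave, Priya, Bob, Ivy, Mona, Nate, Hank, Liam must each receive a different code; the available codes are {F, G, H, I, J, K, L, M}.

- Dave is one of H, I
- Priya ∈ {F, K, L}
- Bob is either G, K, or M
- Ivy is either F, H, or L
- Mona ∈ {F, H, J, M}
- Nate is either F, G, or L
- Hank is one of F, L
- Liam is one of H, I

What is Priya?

K

Among the 8 variables, J fits only Mona (and all 8 values in {F, G, H, I, J, K, L, M} must be used), so Mona = J.
The 7 still-open variables together cover exactly {F, G, H, I, K, L, M} — 7 values for 7 variables — and M appears only in Bob's list, so Bob = M.
The 6 still-open variables together cover exactly {F, G, H, I, K, L} — 6 values for 6 variables — and G appears only in Nate's list, so Nate = G.
The 5 still-open variables together cover exactly {F, H, I, K, L} — 5 values for 5 variables — and K appears only in Priya's list, so Priya = K.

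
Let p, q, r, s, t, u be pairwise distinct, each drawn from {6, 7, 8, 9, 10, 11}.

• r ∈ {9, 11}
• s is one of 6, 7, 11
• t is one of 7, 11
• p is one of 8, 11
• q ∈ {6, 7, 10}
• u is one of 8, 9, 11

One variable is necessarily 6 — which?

s

The 6 variables draw from only 6 values {6, 7, 8, 9, 10, 11}, so each is used; only q can be 10, hence q = 10.
The 5 still-open variables together cover exactly {6, 7, 8, 9, 11} — 5 values for 5 variables — and 6 appears only in s's list, so s = 6.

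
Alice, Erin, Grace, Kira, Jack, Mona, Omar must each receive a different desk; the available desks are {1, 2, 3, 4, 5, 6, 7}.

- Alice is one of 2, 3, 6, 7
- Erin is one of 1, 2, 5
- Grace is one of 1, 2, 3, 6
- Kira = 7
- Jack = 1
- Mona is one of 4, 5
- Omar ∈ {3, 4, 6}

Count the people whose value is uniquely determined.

2

Kira must be 7 (only option left). Eliminate 7 elsewhere: Alice.
Jack must be 1 (only option left). Eliminate 1 elsewhere: Erin, Grace.
Determined: Kira=7, Jack=1. The other people each still have more than one consistent value. That makes 2.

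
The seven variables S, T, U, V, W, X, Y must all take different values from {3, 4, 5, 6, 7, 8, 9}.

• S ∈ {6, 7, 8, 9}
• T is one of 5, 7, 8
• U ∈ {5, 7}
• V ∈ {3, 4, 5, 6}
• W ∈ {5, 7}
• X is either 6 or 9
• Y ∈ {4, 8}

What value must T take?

8

The 7 variables draw from only 7 values {3, 4, 5, 6, 7, 8, 9}, so each is used; only V can be 3, hence V = 3.
The 6 still-open variables together cover exactly {4, 5, 6, 7, 8, 9} — 6 values for 6 variables — and 4 appears only in Y's list, so Y = 4.
U and W between them cover only {5, 7} — a naked pair. Remove those values from S, T.
So T = 8.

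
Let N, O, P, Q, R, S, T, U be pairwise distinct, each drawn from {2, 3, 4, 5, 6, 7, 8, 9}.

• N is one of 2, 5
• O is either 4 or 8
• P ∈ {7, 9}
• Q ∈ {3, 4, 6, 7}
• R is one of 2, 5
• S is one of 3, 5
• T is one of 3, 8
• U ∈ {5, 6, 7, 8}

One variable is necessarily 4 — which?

The 8 variables together cover exactly {2, 3, 4, 5, 6, 7, 8, 9} — 8 values for 8 variables — and 9 appears only in P's list, so P = 9.
The 2 variables N and R are confined to {2, 5}, which locks those values in; drop them from S, U.
S's domain is down to {3}, so S = 3. Eliminate 3 elsewhere: Q, T.
T's domain is down to {8}, so T = 8. Strike 8 from O, U.
So 4 goes to O.

O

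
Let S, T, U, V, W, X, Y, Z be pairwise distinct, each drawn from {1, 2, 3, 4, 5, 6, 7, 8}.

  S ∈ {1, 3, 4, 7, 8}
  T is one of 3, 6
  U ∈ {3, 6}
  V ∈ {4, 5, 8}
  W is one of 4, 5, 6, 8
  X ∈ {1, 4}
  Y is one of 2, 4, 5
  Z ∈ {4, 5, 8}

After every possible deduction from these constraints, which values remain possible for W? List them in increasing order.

4, 5, 8

The 8 variables together cover exactly {1, 2, 3, 4, 5, 6, 7, 8} — 8 values for 8 variables — and 2 appears only in Y's list, so Y = 2.
The 7 still-open variables together cover exactly {1, 3, 4, 5, 6, 7, 8} — 7 values for 7 variables — and 7 appears only in S's list, so S = 7.
The 6 still-open variables together cover exactly {1, 3, 4, 5, 6, 8} — 6 values for 6 variables — and 1 appears only in X's list, so X = 1.
T and U share exactly the 2 values {3, 6}; by pigeonhole those values go to them, so strike 3, 6 from W.
No further eliminations apply; W can still be any of 4, 5, 8.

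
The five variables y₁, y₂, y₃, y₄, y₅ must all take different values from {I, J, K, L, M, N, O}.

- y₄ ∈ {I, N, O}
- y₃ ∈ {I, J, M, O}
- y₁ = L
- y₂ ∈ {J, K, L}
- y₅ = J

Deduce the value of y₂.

K

y₁'s domain is down to {L}, so y₁ = L. Remove L from y₂.
That leaves y₅ = J. Strike J from y₂, y₃.
So y₂ = K.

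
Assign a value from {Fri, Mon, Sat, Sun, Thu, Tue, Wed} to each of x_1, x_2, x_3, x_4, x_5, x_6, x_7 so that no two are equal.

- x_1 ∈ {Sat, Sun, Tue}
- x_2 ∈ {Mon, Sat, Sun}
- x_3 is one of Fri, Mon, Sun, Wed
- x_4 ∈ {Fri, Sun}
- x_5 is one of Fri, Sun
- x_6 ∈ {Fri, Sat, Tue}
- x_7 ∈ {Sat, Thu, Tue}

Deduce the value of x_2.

Mon

The 7 variables together cover exactly {Fri, Mon, Sat, Sun, Thu, Tue, Wed} — 7 values for 7 variables — and Thu appears only in x_7's list, so x_7 = Thu.
The 6 still-open variables draw from only 6 values {Fri, Mon, Sat, Sun, Tue, Wed}, so each is used; only x_3 can be Wed, hence x_3 = Wed.
Among the 5 still-open variables, Mon fits only x_2 (and all 5 values in {Fri, Mon, Sat, Sun, Tue} must be used), so x_2 = Mon.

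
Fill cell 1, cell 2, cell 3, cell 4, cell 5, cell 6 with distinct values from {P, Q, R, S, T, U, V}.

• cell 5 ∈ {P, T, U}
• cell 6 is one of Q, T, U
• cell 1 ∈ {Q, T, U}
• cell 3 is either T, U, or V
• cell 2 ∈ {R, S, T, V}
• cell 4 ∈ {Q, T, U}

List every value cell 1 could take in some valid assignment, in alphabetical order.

The 3 variables cell 1, cell 4, cell 6 are confined to {Q, T, U}, which locks those values in; drop them from cell 2, cell 3, cell 5.
cell 3 has just one choice, so cell 3 = V. So cell 2 can't be V.
That leaves cell 5 = P.
No further eliminations apply; cell 1 can still be any of Q, T, U.

Q, T, U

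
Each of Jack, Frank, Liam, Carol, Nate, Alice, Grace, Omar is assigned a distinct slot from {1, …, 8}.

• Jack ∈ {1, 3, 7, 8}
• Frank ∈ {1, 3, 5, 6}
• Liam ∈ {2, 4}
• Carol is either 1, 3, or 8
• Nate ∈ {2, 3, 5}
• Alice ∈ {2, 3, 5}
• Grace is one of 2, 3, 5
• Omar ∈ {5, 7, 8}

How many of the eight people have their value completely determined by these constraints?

2

Among the 8 variables, 4 fits only Liam (and all 8 values in {1, 2, 3, 4, 5, 6, 7, 8} must be used), so Liam = 4.
The 7 still-open variables together cover exactly {1, 2, 3, 5, 6, 7, 8} — 7 values for 7 variables — and 6 appears only in Frank's list, so Frank = 6.
Nate, Alice, Grace between them cover only {2, 3, 5} — a naked triple. Remove those values from Jack, Carol, Omar.
Determined: Frank=6, Liam=4. The other people each still have more than one consistent value. That makes 2.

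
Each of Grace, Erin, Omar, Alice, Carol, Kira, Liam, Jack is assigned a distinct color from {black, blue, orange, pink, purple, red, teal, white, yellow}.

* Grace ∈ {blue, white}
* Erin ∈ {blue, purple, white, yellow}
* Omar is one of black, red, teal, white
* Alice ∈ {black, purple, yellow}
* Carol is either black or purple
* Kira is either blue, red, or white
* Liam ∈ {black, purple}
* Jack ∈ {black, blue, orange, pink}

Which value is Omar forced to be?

The 2 variables Carol and Liam are confined to {black, purple}, which locks those values in; drop them from Erin, Omar, Alice, Jack.
That leaves Alice = yellow. Strike yellow from Erin.
Grace and Erin share exactly the 2 values {blue, white}; by pigeonhole those values go to them, so strike blue, white from Omar, Kira, Jack.
Kira's domain is down to {red}, so Kira = red. Strike red from Omar.
So Omar = teal.

teal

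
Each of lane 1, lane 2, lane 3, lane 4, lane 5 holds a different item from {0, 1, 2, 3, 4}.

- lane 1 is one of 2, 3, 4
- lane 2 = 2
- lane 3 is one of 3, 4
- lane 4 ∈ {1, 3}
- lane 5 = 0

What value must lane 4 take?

1

lane 2 has just one choice, so lane 2 = 2. Strike 2 from lane 1.
lane 5 has just one choice, so lane 5 = 0.
The 3 still-open variables together cover exactly {1, 3, 4} — 3 values for 3 variables — and 1 appears only in lane 4's list, so lane 4 = 1.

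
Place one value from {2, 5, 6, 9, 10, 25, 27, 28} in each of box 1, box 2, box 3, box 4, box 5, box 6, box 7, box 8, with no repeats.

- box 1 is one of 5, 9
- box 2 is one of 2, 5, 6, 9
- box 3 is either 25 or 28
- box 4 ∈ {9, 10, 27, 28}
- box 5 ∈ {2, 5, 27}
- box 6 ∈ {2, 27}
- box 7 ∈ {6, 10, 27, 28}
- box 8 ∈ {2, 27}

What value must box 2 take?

The 8 variables draw from only 8 values {2, 5, 6, 9, 10, 25, 27, 28}, so each is used; only box 3 can be 25, hence box 3 = 25.
box 6 and box 8 share exactly the 2 values {2, 27}; by pigeonhole those values go to them, so strike 2, 27 from box 2, box 4, box 5, box 7.
box 5 must be 5 (only option left). So box 1, box 2 can't be 5.
box 1 must be 9 (only option left). Strike 9 from box 2, box 4.
So box 2 = 6.

6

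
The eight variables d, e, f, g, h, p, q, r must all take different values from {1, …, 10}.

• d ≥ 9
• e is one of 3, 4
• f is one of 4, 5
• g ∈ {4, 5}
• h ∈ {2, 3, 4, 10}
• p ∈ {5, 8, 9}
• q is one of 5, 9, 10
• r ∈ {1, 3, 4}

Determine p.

Among the 8 variables, 1 fits only r (and all 8 values in {1, 2, 3, 4, 5, 8, 9, 10} must be used), so r = 1.
Among the 7 still-open variables, 2 fits only h (and all 7 values in {2, 3, 4, 5, 8, 9, 10} must be used), so h = 2.
Among the 6 still-open variables, 3 fits only e (and all 6 values in {3, 4, 5, 8, 9, 10} must be used), so e = 3.
The 5 still-open variables draw from only 5 values {4, 5, 8, 9, 10}, so each is used; only p can be 8, hence p = 8.

8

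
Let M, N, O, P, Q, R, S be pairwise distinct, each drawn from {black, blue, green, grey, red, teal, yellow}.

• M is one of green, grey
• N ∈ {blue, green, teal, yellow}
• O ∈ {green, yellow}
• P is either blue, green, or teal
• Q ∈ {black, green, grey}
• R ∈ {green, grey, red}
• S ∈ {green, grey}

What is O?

The 7 variables together cover exactly {black, blue, green, grey, red, teal, yellow} — 7 values for 7 variables — and black appears only in Q's list, so Q = black.
The 6 still-open variables draw from only 6 values {blue, green, grey, red, teal, yellow}, so each is used; only R can be red, hence R = red.
M and S share exactly the 2 values {green, grey}; by pigeonhole those values go to them, so strike green, grey from N, O, P.
So O = yellow.

yellow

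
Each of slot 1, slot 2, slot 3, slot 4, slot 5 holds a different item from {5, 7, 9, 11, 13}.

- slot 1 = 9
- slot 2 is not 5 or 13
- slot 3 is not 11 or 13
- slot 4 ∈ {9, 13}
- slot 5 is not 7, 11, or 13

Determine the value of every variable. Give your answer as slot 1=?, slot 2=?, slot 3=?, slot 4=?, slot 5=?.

slot 1=9, slot 2=11, slot 3=7, slot 4=13, slot 5=5

slot 1's domain is down to {9}, so slot 1 = 9. So slot 2, slot 3, slot 4, slot 5 can't be 9.
slot 4's domain is down to {13}, so slot 4 = 13.
slot 5's domain is down to {5}, so slot 5 = 5. Remove 5 from slot 3.
slot 3's domain is down to {7}, so slot 3 = 7. Strike 7 from slot 2.
slot 2 has just one choice, so slot 2 = 11.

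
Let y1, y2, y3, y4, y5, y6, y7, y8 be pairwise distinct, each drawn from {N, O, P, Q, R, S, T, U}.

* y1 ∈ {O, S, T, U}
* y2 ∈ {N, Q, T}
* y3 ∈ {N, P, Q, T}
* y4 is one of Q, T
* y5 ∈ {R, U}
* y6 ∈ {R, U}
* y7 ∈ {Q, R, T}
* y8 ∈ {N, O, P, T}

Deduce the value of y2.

N

The 8 variables together cover exactly {N, O, P, Q, R, S, T, U} — 8 values for 8 variables — and S appears only in y1's list, so y1 = S.
The 7 still-open variables draw from only 7 values {N, O, P, Q, R, T, U}, so each is used; only y8 can be O, hence y8 = O.
The 6 still-open variables draw from only 6 values {N, P, Q, R, T, U}, so each is used; only y3 can be P, hence y3 = P.
The 5 still-open variables together cover exactly {N, Q, R, T, U} — 5 values for 5 variables — and N appears only in y2's list, so y2 = N.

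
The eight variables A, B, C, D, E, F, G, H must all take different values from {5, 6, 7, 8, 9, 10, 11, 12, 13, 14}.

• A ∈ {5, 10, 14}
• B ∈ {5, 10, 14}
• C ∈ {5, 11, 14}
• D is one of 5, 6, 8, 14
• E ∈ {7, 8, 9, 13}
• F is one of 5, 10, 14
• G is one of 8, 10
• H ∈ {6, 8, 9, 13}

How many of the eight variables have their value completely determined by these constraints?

3

A, B, F between them cover only {5, 10, 14} — a naked triple. Remove those values from C, D, G.
C has just one choice, so C = 11.
G must be 8 (only option left). Eliminate 8 elsewhere: D, E, H.
D has just one choice, so D = 6. Strike 6 from H.
Determined: C=11, D=6, G=8. The other variables each still have more than one consistent value. That makes 3.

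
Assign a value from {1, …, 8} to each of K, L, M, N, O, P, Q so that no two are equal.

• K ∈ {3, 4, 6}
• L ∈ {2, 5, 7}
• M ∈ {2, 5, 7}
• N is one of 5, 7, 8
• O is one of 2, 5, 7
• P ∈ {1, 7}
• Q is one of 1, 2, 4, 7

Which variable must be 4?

The 3 variables L, M, O are confined to {2, 5, 7}, which locks those values in; drop them from N, P, Q.
N must be 8 (only option left).
That leaves P = 1. Eliminate 1 elsewhere: Q.
So 4 goes to Q.

Q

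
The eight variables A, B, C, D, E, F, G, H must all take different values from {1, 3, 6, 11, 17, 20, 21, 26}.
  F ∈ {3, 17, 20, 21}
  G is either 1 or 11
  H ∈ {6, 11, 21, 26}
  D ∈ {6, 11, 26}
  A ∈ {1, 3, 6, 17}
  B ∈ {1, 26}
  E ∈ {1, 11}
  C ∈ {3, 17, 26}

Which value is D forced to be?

The 8 variables draw from only 8 values {1, 3, 6, 11, 17, 20, 21, 26}, so each is used; only F can be 20, hence F = 20.
The 7 still-open variables together cover exactly {1, 3, 6, 11, 17, 21, 26} — 7 values for 7 variables — and 21 appears only in H's list, so H = 21.
E and G between them cover only {1, 11} — a naked pair. Remove those values from A, B, D.
That leaves B = 26. So C, D can't be 26.
So D = 6.

6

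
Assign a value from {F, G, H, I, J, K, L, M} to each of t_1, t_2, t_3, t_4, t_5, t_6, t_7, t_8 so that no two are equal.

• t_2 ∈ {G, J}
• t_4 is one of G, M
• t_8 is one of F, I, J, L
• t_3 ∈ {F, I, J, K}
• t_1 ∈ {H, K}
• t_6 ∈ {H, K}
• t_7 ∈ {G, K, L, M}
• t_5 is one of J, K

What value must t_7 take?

L

The 2 variables t_1 and t_6 are confined to {H, K}, which locks those values in; drop them from t_3, t_5, t_7.
That leaves t_5 = J. So t_2, t_3, t_8 can't be J.
t_2 has just one choice, so t_2 = G. Remove G from t_4, t_7.
t_4's domain is down to {M}, so t_4 = M. So t_7 can't be M.
So t_7 = L.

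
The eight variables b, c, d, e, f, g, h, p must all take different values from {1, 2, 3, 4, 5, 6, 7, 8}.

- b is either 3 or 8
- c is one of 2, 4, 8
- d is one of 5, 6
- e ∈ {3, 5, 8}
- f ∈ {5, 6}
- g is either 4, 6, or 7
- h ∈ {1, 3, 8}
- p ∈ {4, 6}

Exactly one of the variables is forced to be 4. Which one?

The 8 variables draw from only 8 values {1, 2, 3, 4, 5, 6, 7, 8}, so each is used; only h can be 1, hence h = 1.
The 7 still-open variables draw from only 7 values {2, 3, 4, 5, 6, 7, 8}, so each is used; only c can be 2, hence c = 2.
The 6 still-open variables together cover exactly {3, 4, 5, 6, 7, 8} — 6 values for 6 variables — and 7 appears only in g's list, so g = 7.
The 5 still-open variables draw from only 5 values {3, 4, 5, 6, 8}, so each is used; only p can be 4, hence p = 4.

p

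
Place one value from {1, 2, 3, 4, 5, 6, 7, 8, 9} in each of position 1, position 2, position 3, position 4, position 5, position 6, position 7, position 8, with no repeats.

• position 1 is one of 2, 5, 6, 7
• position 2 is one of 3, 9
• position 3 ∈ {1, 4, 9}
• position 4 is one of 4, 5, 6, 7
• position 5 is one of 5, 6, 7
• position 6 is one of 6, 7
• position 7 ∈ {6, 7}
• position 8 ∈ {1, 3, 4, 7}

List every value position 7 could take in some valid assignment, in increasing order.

6, 7

The 8 variables together cover exactly {1, 2, 3, 4, 5, 6, 7, 9} — 8 values for 8 variables — and 2 appears only in position 1's list, so position 1 = 2.
position 6 and position 7 between them cover only {6, 7} — a naked pair. Remove those values from position 4, position 5, position 8.
position 5's domain is down to {5}, so position 5 = 5. Remove 5 from position 4.
position 4 has just one choice, so position 4 = 4. Eliminate 4 elsewhere: position 3, position 8.
No further eliminations apply; position 7 can still be any of 6, 7.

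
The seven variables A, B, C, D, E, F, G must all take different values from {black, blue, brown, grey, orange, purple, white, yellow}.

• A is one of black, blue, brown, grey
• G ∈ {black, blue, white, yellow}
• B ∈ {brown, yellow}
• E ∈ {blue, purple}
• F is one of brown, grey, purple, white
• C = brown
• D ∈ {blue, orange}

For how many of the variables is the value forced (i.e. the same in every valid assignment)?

2

C's domain is down to {brown}, so C = brown. Eliminate brown elsewhere: A, B, F.
B has just one choice, so B = yellow. Remove yellow from G.
Determined: B=yellow, C=brown. The other variables each still have more than one consistent value. That makes 2.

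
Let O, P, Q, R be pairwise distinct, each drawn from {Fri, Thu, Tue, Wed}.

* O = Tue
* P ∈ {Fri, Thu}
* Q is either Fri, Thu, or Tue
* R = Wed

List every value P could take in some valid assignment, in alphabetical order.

O has just one choice, so O = Tue. So Q can't be Tue.
That leaves R = Wed.
No further eliminations apply; P can still be any of Fri, Thu.

Fri, Thu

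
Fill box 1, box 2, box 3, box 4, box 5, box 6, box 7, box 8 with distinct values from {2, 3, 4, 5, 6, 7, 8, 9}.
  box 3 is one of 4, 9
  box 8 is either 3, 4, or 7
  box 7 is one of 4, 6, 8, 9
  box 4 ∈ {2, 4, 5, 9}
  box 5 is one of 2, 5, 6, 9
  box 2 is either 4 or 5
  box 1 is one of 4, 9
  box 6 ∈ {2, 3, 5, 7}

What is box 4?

The 8 variables draw from only 8 values {2, 3, 4, 5, 6, 7, 8, 9}, so each is used; only box 7 can be 8, hence box 7 = 8.
Among the 7 still-open variables, 6 fits only box 5 (and all 7 values in {2, 3, 4, 5, 6, 7, 9} must be used), so box 5 = 6.
box 1 and box 3 between them cover only {4, 9} — a naked pair. Remove those values from box 2, box 4, box 8.
box 2 has just one choice, so box 2 = 5. Remove 5 from box 4, box 6.
So box 4 = 2.

2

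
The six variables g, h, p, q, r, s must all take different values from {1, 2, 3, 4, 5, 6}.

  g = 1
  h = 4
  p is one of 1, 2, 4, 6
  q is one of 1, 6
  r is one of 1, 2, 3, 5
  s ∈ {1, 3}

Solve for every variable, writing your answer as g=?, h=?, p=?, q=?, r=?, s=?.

g's domain is down to {1}, so g = 1. Strike 1 from p, q, r, s.
h must be 4 (only option left). Eliminate 4 elsewhere: p.
That leaves q = 6. Strike 6 from p.
s must be 3 (only option left). So r can't be 3.
p's domain is down to {2}, so p = 2. Strike 2 from r.
r has just one choice, so r = 5.

g=1, h=4, p=2, q=6, r=5, s=3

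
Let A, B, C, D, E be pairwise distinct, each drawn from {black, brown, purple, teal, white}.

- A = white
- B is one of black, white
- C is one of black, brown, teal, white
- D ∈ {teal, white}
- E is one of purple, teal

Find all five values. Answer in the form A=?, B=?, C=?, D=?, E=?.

A's domain is down to {white}, so A = white. Remove white from B, C, D.
B has just one choice, so B = black. Strike black from C.
D has just one choice, so D = teal. Strike teal from C, E.
E has just one choice, so E = purple.
C has just one choice, so C = brown.

A=white, B=black, C=brown, D=teal, E=purple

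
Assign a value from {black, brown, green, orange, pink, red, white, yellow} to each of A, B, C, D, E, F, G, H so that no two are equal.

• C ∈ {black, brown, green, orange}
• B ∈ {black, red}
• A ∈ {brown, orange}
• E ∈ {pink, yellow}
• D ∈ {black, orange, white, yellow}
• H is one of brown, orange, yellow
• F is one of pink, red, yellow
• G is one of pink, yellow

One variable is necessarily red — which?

F

Among the 8 variables, green fits only C (and all 8 values in {black, brown, green, orange, pink, red, white, yellow} must be used), so C = green.
The 7 still-open variables together cover exactly {black, brown, orange, pink, red, white, yellow} — 7 values for 7 variables — and white appears only in D's list, so D = white.
The 6 still-open variables draw from only 6 values {black, brown, orange, pink, red, yellow}, so each is used; only B can be black, hence B = black.
The 5 still-open variables draw from only 5 values {brown, orange, pink, red, yellow}, so each is used; only F can be red, hence F = red.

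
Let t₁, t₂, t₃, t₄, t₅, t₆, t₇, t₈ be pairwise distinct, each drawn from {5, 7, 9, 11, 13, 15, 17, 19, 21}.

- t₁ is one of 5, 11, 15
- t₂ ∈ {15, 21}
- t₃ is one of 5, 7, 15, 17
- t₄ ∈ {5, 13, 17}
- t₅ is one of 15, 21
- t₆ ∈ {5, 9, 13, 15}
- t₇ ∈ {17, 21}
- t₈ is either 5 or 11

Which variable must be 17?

t₇

The 8 variables together cover exactly {5, 7, 9, 11, 13, 15, 17, 21} — 8 values for 8 variables — and 7 appears only in t₃'s list, so t₃ = 7.
Among the 7 still-open variables, 9 fits only t₆ (and all 7 values in {5, 9, 11, 13, 15, 17, 21} must be used), so t₆ = 9.
The 6 still-open variables draw from only 6 values {5, 11, 13, 15, 17, 21}, so each is used; only t₄ can be 13, hence t₄ = 13.
The 5 still-open variables draw from only 5 values {5, 11, 15, 17, 21}, so each is used; only t₇ can be 17, hence t₇ = 17.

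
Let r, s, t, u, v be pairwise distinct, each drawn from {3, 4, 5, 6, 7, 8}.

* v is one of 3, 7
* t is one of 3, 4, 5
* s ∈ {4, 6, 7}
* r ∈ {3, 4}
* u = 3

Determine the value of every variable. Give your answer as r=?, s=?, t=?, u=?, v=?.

r=4, s=6, t=5, u=3, v=7

u's domain is down to {3}, so u = 3. Remove 3 from r, t, v.
That leaves v = 7. Strike 7 from s.
r has just one choice, so r = 4. So s, t can't be 4.
s must be 6 (only option left).
That leaves t = 5.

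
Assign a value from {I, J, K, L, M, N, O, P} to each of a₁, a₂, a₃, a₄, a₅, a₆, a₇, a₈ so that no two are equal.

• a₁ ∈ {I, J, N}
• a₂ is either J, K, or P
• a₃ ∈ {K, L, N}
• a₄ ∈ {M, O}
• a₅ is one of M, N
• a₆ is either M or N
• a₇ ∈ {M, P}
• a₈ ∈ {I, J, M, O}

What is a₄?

The 8 variables draw from only 8 values {I, J, K, L, M, N, O, P}, so each is used; only a₃ can be L, hence a₃ = L.
The 7 still-open variables draw from only 7 values {I, J, K, M, N, O, P}, so each is used; only a₂ can be K, hence a₂ = K.
The 6 still-open variables draw from only 6 values {I, J, M, N, O, P}, so each is used; only a₇ can be P, hence a₇ = P.
a₅ and a₆ between them cover only {M, N} — a naked pair. Remove those values from a₁, a₄, a₈.
So a₄ = O.

O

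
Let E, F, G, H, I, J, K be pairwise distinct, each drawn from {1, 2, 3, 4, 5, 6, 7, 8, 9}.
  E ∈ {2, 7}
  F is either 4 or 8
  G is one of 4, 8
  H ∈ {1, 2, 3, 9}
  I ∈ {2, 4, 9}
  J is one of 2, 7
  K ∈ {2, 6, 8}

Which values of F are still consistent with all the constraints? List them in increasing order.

4, 8

The 2 variables E and J are confined to {2, 7}, which locks those values in; drop them from H, I, K.
The 2 variables F and G are confined to {4, 8}, which locks those values in; drop them from I, K.
I has just one choice, so I = 9. Eliminate 9 elsewhere: H.
K has just one choice, so K = 6.
No further eliminations apply; F can still be any of 4, 8.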